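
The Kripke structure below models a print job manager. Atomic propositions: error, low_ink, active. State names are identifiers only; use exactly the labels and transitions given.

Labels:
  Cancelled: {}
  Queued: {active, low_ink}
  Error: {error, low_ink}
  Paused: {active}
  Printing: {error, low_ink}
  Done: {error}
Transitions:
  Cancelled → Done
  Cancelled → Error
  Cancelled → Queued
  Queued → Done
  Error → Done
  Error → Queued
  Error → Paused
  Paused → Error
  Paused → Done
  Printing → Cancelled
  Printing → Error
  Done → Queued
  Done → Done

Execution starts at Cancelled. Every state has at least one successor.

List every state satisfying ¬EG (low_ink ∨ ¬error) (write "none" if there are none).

{Queued, Done}

States satisfying low_ink ∨ ¬error: {Cancelled, Queued, Error, Paused, Printing}.
States satisfying EG (low_ink ∨ ¬error): {Cancelled, Error, Paused, Printing}.
States satisfying ¬EG (low_ink ∨ ¬error): {Queued, Done}.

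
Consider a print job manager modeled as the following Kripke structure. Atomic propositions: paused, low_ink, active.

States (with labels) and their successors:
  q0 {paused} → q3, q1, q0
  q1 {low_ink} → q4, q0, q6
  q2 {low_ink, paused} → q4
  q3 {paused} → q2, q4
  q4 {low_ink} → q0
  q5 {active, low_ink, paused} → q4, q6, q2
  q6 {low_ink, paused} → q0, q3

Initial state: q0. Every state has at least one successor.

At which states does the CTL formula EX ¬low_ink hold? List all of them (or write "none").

{q0, q1, q4, q6}

States satisfying ¬low_ink: {q0, q3}.
States satisfying EX ¬low_ink: {q0, q1, q4, q6}.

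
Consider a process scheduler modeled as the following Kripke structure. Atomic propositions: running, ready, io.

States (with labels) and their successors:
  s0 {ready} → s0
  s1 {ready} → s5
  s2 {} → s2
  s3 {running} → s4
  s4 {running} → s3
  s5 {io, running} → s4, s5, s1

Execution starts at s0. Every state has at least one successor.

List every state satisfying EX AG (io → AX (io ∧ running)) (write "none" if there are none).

{s0, s2, s3, s4, s5}

States satisfying AG (io → AX (io ∧ running)): {s0, s2, s3, s4}.
States satisfying EX AG (io → AX (io ∧ running)): {s0, s2, s3, s4, s5}.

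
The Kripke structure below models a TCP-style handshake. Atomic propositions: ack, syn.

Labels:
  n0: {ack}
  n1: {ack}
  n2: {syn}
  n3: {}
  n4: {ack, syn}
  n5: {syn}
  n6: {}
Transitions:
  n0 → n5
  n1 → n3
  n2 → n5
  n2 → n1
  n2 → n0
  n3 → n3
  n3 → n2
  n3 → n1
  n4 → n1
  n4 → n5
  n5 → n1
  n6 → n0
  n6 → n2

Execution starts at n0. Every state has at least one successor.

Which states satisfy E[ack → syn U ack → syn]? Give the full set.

{n2, n3, n4, n5, n6}

States satisfying ack → syn: {n2, n3, n4, n5, n6}.
States satisfying E[ack → syn U ack → syn]: {n2, n3, n4, n5, n6}.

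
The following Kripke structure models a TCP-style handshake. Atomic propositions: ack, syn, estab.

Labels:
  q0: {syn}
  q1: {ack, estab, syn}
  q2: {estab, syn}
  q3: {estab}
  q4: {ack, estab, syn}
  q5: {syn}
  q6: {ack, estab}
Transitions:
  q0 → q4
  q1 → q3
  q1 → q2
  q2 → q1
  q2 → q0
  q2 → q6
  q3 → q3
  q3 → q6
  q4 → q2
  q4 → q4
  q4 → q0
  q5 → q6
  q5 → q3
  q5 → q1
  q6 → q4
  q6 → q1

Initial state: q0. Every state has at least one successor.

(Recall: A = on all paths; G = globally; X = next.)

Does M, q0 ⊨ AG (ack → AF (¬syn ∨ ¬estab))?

States satisfying ack → AF (¬syn ∨ ¬estab): {q0, q2, q3, q5, q6}.
States satisfying AG (ack → AF (¬syn ∨ ¬estab)): ∅.
q1 is reachable from q0 and violates ack → AF (¬syn ∨ ¬estab), so AG fails at q0.
q0 ∉ Sat(AG (ack → AF (¬syn ∨ ¬estab))).

Violated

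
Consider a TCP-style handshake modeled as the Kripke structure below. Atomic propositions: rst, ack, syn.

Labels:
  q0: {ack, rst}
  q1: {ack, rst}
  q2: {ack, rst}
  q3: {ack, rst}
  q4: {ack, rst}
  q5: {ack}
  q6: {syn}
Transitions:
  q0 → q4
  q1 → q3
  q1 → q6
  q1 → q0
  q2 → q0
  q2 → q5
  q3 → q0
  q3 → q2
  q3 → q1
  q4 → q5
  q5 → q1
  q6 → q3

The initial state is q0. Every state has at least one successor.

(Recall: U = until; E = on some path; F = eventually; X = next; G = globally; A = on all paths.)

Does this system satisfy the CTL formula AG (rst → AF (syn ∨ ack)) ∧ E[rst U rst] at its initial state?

Satisfied

States satisfying rst → AF (syn ∨ ack): {q0, q1, q2, q3, q4, q5, q6}.
States satisfying AG (rst → AF (syn ∨ ack)): {q0, q1, q2, q3, q4, q5, q6}.
States satisfying rst: {q0, q1, q2, q3, q4}.
States satisfying E[rst U rst]: {q0, q1, q2, q3, q4}.
States satisfying AG (rst → AF (syn ∨ ack)) ∧ E[rst U rst]: {q0, q1, q2, q3, q4}.
q0 ∈ Sat(AG (rst → AF (syn ∨ ack)) ∧ E[rst U rst]).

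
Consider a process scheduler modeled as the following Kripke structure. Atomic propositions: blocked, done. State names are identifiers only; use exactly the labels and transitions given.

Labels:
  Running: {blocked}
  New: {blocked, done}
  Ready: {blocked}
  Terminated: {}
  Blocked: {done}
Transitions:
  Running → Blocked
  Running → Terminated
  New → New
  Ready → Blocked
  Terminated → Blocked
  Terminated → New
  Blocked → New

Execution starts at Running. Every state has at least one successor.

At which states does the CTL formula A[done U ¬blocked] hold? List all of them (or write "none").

{Terminated, Blocked}

States satisfying done: {New, Blocked}.
States satisfying ¬blocked: {Terminated, Blocked}.
States satisfying A[done U ¬blocked]: {Terminated, Blocked}.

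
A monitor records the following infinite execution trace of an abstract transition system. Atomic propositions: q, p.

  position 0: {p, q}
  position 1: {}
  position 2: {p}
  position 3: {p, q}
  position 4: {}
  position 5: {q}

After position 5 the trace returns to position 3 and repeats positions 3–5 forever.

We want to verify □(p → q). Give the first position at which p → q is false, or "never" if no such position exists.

2

Check p → q at each position in order: 0 ✓, 1 ✓.
At position 2 the labels are {p}, so p → q is false there. This is the first violation.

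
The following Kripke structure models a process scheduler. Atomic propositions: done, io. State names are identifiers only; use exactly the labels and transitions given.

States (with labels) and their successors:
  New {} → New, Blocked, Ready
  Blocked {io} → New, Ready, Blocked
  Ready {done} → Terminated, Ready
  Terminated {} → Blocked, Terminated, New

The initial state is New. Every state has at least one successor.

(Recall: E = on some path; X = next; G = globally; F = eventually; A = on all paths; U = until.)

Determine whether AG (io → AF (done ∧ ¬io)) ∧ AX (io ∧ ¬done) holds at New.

No

States satisfying io → AF (done ∧ ¬io): {New, Ready, Terminated}.
States satisfying AG (io → AF (done ∧ ¬io)): ∅.
States satisfying io ∧ ¬done: {Blocked}.
States satisfying AX (io ∧ ¬done): ∅.
States satisfying AG (io → AF (done ∧ ¬io)) ∧ AX (io ∧ ¬done): ∅.
New ∉ Sat(AG (io → AF (done ∧ ¬io)) ∧ AX (io ∧ ¬done)).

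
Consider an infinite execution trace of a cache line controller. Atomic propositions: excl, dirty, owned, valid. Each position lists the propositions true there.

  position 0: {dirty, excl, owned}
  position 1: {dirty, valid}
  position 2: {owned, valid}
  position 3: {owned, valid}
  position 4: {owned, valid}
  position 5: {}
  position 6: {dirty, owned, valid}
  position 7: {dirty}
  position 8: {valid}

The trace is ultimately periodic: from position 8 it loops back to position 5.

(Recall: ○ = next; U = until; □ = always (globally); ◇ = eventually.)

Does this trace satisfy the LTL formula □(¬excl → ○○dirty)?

Violated

¬excl → ○○dirty must hold at every position from 0 onward. It fails at position 1, so □(¬excl → ○○dirty) is false.
Positions where ¬excl holds: 1, 2, 3, 4, 5, 6, 7, 8.
Check ○○dirty at each: 1→fails, 2→fails, 3→fails, 4→ok, 5→ok, 6→fails, 7→fails, 8→ok.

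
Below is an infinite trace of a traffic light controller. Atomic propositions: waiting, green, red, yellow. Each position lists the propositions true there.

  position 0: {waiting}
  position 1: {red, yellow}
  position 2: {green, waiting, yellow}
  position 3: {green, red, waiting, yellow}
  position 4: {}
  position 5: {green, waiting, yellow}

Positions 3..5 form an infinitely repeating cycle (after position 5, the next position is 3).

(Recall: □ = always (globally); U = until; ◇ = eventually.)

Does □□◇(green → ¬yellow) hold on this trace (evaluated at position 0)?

□◇(green → ¬yellow) holds at every position 0..5, and those are all positions ever visited, so □□◇(green → ¬yellow) holds.

Holds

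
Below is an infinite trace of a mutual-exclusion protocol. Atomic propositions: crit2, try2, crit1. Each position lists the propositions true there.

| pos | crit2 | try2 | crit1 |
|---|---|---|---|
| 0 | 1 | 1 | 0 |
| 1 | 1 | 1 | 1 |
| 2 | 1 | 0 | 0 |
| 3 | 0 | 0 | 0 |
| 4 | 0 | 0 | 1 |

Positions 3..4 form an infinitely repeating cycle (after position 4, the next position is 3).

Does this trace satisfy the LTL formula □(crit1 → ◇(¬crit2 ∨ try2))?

Yes

crit1 → ◇(¬crit2 ∨ try2) holds at every position 0..4, and those are all positions ever visited, so □(crit1 → ◇(¬crit2 ∨ try2)) holds.
Positions where crit1 holds: 1, 4.
Check ◇(¬crit2 ∨ try2) at each: 1→ok, 4→ok.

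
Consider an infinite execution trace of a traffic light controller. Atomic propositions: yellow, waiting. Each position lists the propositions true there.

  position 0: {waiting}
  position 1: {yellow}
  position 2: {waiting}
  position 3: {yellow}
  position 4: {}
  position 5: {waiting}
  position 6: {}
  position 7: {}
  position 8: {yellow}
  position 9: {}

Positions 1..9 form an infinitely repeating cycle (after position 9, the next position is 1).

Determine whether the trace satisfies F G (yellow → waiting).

Violated

G (yellow → waiting) is false at every position 0..9, so it never becomes true and F G (yellow → waiting) fails.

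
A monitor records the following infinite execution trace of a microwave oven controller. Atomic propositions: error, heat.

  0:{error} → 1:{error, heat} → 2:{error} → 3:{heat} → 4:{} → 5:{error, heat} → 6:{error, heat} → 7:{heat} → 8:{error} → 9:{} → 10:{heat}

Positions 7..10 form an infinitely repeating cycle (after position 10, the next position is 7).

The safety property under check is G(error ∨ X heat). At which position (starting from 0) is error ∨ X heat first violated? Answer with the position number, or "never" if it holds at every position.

3

Check error ∨ X heat at each position in order: 0 ✓, 1 ✓, 2 ✓.
At position 3 the labels are {heat} and the next position 4 has {}, so error ∨ X heat is false there. This is the first violation.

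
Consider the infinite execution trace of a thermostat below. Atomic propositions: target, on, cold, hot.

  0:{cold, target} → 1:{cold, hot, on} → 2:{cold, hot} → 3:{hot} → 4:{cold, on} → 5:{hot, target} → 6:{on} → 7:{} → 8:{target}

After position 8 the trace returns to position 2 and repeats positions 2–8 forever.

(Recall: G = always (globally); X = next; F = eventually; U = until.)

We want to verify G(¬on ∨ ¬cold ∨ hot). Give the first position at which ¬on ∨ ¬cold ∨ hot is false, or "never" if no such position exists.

4

Check ¬on ∨ ¬cold ∨ hot at each position in order: 0 ✓, 1 ✓, 2 ✓, 3 ✓.
At position 4 the labels are {cold, on}, so ¬on ∨ ¬cold ∨ hot is false there. This is the first violation.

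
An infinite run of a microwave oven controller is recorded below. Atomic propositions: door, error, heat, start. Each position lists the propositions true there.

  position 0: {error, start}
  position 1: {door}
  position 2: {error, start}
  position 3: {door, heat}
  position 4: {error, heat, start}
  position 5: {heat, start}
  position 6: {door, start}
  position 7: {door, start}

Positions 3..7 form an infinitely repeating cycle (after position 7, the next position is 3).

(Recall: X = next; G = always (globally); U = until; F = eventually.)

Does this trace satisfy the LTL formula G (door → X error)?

door → X error must hold at every position from 0 onward. It fails at position 6, so G (door → X error) is false.
Positions where door holds: 1, 3, 6, 7.
Check X error at each: 1→ok, 3→ok, 6→fails, 7→fails.

Does not hold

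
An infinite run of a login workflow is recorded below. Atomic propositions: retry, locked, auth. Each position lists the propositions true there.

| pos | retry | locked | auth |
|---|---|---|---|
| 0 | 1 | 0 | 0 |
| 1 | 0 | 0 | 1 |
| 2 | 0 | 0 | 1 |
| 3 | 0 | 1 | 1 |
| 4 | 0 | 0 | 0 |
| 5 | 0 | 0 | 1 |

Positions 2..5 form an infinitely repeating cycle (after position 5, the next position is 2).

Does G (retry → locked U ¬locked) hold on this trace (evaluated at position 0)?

retry → locked U ¬locked holds at every position 0..5, and those are all positions ever visited, so G (retry → locked U ¬locked) holds.
Positions where retry holds: 0.
Check locked U ¬locked at each: 0→ok.

Satisfied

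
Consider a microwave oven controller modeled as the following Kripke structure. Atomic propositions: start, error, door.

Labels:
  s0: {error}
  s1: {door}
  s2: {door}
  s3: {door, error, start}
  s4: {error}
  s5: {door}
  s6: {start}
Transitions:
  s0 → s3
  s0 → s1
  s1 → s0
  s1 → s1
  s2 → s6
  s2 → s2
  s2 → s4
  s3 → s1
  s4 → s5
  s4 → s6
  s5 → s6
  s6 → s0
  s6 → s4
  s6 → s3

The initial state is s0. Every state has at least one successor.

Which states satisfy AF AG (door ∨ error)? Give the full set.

States satisfying AG (door ∨ error): {s0, s1, s3}.
States satisfying AF AG (door ∨ error): {s0, s1, s3}.

{s0, s1, s3}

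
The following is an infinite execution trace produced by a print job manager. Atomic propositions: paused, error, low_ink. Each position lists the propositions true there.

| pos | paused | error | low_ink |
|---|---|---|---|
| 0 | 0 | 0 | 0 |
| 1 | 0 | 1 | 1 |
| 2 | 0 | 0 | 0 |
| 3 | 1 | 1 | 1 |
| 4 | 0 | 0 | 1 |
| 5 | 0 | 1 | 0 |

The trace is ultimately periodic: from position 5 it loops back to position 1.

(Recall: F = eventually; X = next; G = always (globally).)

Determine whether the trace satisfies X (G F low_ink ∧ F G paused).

The position after 0 is 1; G F low_ink ∧ F G paused is false there.

No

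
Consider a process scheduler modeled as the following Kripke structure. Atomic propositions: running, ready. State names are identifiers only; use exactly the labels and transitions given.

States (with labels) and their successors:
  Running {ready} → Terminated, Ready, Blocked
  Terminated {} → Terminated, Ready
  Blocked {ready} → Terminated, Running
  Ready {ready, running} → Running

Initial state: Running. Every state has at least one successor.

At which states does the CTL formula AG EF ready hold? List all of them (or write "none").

States satisfying EF ready: {Running, Terminated, Blocked, Ready}.
States satisfying AG EF ready: {Running, Terminated, Blocked, Ready}.

{Running, Terminated, Blocked, Ready}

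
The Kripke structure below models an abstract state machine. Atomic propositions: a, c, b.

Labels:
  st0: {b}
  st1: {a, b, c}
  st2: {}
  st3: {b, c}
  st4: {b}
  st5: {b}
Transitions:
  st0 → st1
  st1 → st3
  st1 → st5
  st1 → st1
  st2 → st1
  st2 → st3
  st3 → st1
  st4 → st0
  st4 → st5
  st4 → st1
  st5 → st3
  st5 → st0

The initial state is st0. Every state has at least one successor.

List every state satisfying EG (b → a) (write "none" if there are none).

{st1, st2}

States satisfying b → a: {st1, st2}.
States satisfying EG (b → a): {st1, st2}.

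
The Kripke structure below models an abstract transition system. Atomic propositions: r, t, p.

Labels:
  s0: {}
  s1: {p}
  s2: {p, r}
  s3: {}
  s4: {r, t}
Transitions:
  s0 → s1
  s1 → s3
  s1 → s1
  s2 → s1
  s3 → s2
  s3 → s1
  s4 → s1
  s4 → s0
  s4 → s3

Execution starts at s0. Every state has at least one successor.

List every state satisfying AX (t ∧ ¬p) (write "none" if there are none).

States satisfying t ∧ ¬p: {s4}.
States satisfying AX (t ∧ ¬p): ∅.

none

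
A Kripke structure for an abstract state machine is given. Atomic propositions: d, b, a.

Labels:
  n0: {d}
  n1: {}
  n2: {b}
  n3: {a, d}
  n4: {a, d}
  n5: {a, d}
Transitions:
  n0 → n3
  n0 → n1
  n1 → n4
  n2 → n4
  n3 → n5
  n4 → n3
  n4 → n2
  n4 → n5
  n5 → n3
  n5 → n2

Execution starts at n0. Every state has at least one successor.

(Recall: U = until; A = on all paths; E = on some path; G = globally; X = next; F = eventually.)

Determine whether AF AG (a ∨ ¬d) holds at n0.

Yes

States satisfying AG (a ∨ ¬d): {n1, n2, n3, n4, n5}.
States satisfying AF AG (a ∨ ¬d): {n0, n1, n2, n3, n4, n5}.
n0 ∈ Sat(AF AG (a ∨ ¬d)).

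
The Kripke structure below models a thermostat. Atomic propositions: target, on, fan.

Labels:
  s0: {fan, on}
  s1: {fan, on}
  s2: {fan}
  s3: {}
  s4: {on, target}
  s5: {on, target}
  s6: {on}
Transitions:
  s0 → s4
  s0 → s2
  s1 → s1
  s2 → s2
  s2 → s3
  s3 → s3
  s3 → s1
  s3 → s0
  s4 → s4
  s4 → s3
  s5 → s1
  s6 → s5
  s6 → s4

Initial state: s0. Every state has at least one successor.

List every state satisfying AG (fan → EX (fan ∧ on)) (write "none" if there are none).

States satisfying fan → EX (fan ∧ on): {s1, s3, s4, s5, s6}.
States satisfying AG (fan → EX (fan ∧ on)): {s1, s5}.

{s1, s5}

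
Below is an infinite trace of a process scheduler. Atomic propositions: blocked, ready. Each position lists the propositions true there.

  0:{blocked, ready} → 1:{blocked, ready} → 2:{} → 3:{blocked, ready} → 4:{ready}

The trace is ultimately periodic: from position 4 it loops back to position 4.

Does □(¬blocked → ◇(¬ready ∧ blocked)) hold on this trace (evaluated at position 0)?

¬blocked → ◇(¬ready ∧ blocked) must hold at every position from 0 onward. It fails at position 2, so □(¬blocked → ◇(¬ready ∧ blocked)) is false.
Positions where ¬blocked holds: 2, 4.
Check ◇(¬ready ∧ blocked) at each: 2→fails, 4→fails.

Does not hold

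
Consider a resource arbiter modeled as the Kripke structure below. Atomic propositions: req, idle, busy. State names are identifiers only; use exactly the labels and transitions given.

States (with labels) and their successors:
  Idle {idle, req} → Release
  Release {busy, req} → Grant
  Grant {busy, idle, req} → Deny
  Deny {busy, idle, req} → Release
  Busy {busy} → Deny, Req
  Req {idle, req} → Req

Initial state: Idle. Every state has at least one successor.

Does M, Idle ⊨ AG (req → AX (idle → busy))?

States satisfying req → AX (idle → busy): {Idle, Release, Grant, Deny, Busy}.
States satisfying AG (req → AX (idle → busy)): {Idle, Release, Grant, Deny}.
Every state reachable from Idle satisfies req → AX (idle → busy).
Idle ∈ Sat(AG (req → AX (idle → busy))).

Yes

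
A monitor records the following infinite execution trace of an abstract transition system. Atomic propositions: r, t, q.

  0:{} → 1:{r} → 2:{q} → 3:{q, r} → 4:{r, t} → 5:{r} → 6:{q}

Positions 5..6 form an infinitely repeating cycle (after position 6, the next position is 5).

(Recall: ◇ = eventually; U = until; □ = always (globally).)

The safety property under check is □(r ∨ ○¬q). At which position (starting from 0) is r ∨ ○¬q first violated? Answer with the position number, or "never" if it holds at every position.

2

Check r ∨ ○¬q at each position in order: 0 ✓, 1 ✓.
At position 2 the labels are {q} and the next position 3 has {q, r}, so r ∨ ○¬q is false there. This is the first violation.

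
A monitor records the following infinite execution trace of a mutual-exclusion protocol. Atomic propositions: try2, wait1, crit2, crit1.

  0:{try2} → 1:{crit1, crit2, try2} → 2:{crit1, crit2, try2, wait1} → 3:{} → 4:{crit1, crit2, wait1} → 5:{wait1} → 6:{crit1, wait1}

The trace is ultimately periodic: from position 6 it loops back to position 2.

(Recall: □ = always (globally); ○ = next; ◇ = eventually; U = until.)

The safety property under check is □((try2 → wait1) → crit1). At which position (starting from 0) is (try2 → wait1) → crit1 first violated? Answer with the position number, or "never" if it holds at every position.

3

Check (try2 → wait1) → crit1 at each position in order: 0 ✓, 1 ✓, 2 ✓.
At position 3 the labels are {}, so (try2 → wait1) → crit1 is false there. This is the first violation.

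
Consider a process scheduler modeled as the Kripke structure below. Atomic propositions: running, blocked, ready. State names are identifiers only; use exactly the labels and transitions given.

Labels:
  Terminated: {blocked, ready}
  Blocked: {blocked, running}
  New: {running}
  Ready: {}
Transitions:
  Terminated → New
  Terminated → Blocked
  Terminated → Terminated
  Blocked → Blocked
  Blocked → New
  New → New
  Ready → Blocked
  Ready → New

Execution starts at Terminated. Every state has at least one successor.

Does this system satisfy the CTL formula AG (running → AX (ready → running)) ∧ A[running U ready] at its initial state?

Holds

States satisfying running → AX (ready → running): {Terminated, Blocked, New, Ready}.
States satisfying AG (running → AX (ready → running)): {Terminated, Blocked, New, Ready}.
States satisfying running: {Blocked, New}.
States satisfying ready: {Terminated}.
States satisfying A[running U ready]: {Terminated}.
States satisfying AG (running → AX (ready → running)) ∧ A[running U ready]: {Terminated}.
Terminated ∈ Sat(AG (running → AX (ready → running)) ∧ A[running U ready]).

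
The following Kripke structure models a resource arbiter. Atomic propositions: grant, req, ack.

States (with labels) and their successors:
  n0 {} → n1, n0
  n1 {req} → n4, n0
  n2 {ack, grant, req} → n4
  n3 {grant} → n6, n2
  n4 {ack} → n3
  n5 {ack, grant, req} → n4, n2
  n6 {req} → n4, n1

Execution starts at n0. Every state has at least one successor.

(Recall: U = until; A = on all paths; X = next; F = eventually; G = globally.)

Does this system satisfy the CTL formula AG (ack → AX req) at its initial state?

Violated

States satisfying ack → AX req: {n0, n1, n3, n6}.
States satisfying AG (ack → AX req): ∅.
n2 is reachable from n0 and violates ack → AX req, so AG fails at n0.
n0 ∉ Sat(AG (ack → AX req)).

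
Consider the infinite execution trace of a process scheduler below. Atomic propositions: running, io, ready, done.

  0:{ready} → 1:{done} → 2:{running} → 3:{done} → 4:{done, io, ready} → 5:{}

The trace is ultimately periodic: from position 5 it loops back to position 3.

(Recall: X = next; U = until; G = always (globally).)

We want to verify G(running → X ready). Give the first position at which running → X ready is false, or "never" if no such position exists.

Check running → X ready at each position in order: 0 ✓, 1 ✓.
At position 2 the labels are {running} and the next position 3 has {done}, so running → X ready is false there. This is the first violation.

2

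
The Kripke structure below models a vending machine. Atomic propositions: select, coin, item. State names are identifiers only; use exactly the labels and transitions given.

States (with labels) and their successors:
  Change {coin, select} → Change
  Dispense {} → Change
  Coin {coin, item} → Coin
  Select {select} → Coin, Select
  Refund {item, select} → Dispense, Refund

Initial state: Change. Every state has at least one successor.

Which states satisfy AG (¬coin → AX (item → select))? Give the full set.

{Change, Dispense, Coin, Refund}

States satisfying ¬coin → AX (item → select): {Change, Dispense, Coin, Refund}.
States satisfying AG (¬coin → AX (item → select)): {Change, Dispense, Coin, Refund}.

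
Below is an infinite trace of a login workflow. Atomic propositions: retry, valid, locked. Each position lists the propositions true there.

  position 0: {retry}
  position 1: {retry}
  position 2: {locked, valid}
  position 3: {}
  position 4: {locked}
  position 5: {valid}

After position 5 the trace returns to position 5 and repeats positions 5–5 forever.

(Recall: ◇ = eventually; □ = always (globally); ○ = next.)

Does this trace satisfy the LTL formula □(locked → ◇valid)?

locked → ◇valid holds at every position 0..5, and those are all positions ever visited, so □(locked → ◇valid) holds.
Positions where locked holds: 2, 4.
Check ◇valid at each: 2→ok, 4→ok.

Yes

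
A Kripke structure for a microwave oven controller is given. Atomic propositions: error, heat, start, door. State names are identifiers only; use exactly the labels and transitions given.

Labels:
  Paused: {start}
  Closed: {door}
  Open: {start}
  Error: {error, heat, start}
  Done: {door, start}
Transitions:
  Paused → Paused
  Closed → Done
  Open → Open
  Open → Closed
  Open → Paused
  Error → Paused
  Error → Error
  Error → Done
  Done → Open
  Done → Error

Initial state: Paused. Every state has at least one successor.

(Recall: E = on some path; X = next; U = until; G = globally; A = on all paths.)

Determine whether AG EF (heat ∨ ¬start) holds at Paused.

No

States satisfying EF (heat ∨ ¬start): {Closed, Open, Error, Done}.
States satisfying AG EF (heat ∨ ¬start): ∅.
Paused is reachable from Paused and violates EF (heat ∨ ¬start), so AG fails at Paused.
Paused ∉ Sat(AG EF (heat ∨ ¬start)).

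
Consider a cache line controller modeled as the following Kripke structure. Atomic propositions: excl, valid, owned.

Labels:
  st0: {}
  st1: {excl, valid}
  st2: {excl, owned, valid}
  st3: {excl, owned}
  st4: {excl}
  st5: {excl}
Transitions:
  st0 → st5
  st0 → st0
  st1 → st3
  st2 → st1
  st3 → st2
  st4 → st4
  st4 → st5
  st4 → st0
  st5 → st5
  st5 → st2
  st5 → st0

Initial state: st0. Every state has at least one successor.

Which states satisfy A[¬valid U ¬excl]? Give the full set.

{st0}

States satisfying ¬valid: {st0, st3, st4, st5}.
States satisfying ¬excl: {st0}.
States satisfying A[¬valid U ¬excl]: {st0}.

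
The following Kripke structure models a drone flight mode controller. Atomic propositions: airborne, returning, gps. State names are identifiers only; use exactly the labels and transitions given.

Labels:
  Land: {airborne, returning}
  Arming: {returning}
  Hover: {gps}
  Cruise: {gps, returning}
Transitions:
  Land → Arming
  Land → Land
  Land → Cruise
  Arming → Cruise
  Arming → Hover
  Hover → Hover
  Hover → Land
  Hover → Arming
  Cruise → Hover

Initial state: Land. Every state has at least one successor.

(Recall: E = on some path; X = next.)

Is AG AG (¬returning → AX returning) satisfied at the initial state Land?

States satisfying AG (¬returning → AX returning): ∅.
States satisfying AG AG (¬returning → AX returning): ∅.
Arming is reachable from Land and violates AG (¬returning → AX returning), so AG fails at Land.
Land ∉ Sat(AG AG (¬returning → AX returning)).

Violated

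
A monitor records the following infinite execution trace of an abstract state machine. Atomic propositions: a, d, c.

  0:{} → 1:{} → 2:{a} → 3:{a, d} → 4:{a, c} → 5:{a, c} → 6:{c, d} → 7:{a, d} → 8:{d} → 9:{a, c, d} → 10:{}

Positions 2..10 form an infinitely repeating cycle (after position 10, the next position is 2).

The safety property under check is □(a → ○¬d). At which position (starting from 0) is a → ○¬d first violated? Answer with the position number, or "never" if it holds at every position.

Check a → ○¬d at each position in order: 0 ✓, 1 ✓.
At position 2 the labels are {a} and the next position 3 has {a, d}, so a → ○¬d is false there. This is the first violation.

2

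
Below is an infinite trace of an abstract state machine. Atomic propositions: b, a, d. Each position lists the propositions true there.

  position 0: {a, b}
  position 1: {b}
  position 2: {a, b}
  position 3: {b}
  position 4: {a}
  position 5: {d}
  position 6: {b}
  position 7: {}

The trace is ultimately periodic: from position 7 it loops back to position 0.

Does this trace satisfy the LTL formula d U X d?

Does not hold

Walking from position 0: at position 0, X d has not yet held and d fails, so d U X d is false.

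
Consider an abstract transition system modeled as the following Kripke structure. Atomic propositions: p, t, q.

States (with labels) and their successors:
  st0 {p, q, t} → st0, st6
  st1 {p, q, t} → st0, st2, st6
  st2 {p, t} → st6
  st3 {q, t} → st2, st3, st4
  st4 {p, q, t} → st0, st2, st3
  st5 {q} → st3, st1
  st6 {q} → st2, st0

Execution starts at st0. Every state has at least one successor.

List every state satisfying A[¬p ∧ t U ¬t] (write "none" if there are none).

{st5, st6}

States satisfying ¬p ∧ t: {st3}.
States satisfying ¬t: {st5, st6}.
States satisfying A[¬p ∧ t U ¬t]: {st5, st6}.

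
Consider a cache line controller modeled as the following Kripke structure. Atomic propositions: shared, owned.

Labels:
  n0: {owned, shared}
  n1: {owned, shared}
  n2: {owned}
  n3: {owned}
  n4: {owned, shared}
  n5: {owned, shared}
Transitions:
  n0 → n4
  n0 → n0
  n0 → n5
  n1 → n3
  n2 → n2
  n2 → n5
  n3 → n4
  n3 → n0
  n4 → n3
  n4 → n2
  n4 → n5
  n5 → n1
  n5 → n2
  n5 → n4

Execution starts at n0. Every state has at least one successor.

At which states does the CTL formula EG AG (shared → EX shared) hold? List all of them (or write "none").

States satisfying AG (shared → EX shared): ∅.
States satisfying EG AG (shared → EX shared): ∅.

none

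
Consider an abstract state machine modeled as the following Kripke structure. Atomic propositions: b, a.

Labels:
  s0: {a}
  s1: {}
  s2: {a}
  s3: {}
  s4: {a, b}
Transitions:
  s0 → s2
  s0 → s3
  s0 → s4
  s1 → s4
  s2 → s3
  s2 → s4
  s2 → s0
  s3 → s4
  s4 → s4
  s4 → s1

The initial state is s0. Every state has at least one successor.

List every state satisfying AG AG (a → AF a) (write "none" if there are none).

States satisfying AG (a → AF a): {s0, s1, s2, s3, s4}.
States satisfying AG AG (a → AF a): {s0, s1, s2, s3, s4}.

{s0, s1, s2, s3, s4}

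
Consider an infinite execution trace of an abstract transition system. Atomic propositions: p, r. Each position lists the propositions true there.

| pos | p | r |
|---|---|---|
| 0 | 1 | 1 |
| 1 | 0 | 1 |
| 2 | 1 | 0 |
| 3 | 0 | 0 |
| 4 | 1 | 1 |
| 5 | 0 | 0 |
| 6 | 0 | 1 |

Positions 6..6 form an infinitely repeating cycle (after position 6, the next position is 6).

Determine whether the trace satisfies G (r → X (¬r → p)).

r → X (¬r → p) must hold at every position from 0 onward. It fails at position 4, so G (r → X (¬r → p)) is false.
Positions where r holds: 0, 1, 4, 6.
Check X (¬r → p) at each: 0→ok, 1→ok, 4→fails, 6→ok.

No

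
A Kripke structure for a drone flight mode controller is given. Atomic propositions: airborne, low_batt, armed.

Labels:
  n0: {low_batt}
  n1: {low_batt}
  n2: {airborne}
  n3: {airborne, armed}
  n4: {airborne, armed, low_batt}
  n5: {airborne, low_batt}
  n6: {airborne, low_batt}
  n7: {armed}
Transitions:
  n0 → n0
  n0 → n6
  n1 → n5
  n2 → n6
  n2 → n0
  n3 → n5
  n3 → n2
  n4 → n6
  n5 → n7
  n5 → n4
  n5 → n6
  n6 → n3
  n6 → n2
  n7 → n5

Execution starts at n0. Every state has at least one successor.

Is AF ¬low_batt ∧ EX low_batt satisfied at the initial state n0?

States satisfying ¬low_batt: {n2, n3, n7}.
States satisfying AF ¬low_batt: {n1, n2, n3, n4, n5, n6, n7}.
States satisfying low_batt: {n0, n1, n4, n5, n6}.
States satisfying EX low_batt: {n0, n1, n2, n3, n4, n5, n7}.
States satisfying AF ¬low_batt ∧ EX low_batt: {n1, n2, n3, n4, n5, n7}.
n0 ∉ Sat(AF ¬low_batt ∧ EX low_batt).

Violated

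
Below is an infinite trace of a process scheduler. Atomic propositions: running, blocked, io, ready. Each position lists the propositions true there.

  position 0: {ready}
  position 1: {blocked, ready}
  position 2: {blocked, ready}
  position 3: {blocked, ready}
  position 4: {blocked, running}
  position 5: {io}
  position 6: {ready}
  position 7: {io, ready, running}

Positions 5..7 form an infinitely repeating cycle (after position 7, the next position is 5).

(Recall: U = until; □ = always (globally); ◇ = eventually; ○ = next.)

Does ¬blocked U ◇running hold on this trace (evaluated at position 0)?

Yes

Walking from position 0: ◇running first holds at position 0, and ¬blocked holds at every earlier position along the way, so ¬blocked U ◇running holds.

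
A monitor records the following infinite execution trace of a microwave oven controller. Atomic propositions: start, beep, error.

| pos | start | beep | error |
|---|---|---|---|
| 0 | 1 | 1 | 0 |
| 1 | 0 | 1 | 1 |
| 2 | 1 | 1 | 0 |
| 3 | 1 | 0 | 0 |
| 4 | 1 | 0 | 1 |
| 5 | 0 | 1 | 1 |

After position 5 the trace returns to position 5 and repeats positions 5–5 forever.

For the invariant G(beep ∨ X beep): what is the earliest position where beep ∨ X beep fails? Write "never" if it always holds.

Check beep ∨ X beep at each position in order: 0 ✓, 1 ✓, 2 ✓.
At position 3 the labels are {start} and the next position 4 has {error, start}, so beep ∨ X beep is false there. This is the first violation.

3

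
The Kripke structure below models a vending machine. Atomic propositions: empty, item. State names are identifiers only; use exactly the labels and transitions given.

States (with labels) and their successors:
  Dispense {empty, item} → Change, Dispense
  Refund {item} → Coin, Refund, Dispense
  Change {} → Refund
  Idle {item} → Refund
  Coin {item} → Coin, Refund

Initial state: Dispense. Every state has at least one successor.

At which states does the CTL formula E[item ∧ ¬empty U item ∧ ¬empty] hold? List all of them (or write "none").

{Refund, Idle, Coin}

States satisfying item ∧ ¬empty: {Refund, Idle, Coin}.
States satisfying E[item ∧ ¬empty U item ∧ ¬empty]: {Refund, Idle, Coin}.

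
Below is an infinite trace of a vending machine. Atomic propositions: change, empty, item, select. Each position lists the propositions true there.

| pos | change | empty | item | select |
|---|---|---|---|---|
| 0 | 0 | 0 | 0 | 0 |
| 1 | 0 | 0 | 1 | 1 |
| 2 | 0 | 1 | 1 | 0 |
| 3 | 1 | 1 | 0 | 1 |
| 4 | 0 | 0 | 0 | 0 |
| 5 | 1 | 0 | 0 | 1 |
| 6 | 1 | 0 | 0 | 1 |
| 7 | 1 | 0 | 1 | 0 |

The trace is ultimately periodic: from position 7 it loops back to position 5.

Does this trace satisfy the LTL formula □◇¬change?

◇¬change must hold at every position from 0 onward. It fails at position 5, so □◇¬change is false.

Does not hold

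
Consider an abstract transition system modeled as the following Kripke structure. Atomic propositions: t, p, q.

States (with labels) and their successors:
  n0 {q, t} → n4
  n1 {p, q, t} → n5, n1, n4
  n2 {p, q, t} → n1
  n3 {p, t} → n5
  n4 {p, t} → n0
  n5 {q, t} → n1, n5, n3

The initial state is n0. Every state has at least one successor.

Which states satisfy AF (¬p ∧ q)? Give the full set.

{n0, n3, n4, n5}

States satisfying ¬p ∧ q: {n0, n5}.
States satisfying AF (¬p ∧ q): {n0, n3, n4, n5}.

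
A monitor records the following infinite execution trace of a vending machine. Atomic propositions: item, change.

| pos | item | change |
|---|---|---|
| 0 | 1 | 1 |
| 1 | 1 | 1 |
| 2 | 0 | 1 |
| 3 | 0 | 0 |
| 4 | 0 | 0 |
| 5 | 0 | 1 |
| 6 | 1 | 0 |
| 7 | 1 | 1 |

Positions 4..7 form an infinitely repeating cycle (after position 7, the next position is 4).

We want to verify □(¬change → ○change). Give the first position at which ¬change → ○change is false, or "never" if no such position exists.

3

Check ¬change → ○change at each position in order: 0 ✓, 1 ✓, 2 ✓.
At position 3 the labels are {} and the next position 4 has {}, so ¬change → ○change is false there. This is the first violation.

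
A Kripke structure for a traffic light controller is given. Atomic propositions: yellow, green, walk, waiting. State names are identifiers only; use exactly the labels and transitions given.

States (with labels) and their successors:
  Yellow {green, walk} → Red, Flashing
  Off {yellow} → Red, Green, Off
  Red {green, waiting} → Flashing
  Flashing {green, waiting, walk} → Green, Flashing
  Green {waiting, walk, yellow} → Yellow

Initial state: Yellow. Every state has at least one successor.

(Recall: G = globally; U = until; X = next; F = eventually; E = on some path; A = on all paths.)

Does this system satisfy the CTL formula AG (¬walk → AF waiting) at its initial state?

Satisfied

States satisfying ¬walk → AF waiting: {Yellow, Red, Flashing, Green}.
States satisfying AG (¬walk → AF waiting): {Yellow, Red, Flashing, Green}.
Every state reachable from Yellow satisfies ¬walk → AF waiting.
Yellow ∈ Sat(AG (¬walk → AF waiting)).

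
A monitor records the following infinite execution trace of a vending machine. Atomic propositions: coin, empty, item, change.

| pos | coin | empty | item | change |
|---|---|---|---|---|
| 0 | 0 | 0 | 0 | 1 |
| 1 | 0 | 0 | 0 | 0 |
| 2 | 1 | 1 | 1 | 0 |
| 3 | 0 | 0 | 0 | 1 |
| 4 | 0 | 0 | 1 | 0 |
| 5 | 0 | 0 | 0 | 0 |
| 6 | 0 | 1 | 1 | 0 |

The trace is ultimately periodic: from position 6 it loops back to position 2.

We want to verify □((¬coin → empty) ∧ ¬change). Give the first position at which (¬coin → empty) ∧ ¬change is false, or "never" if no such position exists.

At position 0 the labels are {change}, so (¬coin → empty) ∧ ¬change is false there. This is the first violation.

0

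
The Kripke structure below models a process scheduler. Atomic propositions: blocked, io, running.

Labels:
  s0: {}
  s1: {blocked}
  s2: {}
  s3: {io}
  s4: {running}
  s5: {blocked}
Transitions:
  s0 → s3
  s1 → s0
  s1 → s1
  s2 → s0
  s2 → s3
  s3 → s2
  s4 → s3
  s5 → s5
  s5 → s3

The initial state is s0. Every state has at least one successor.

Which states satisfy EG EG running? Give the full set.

States satisfying EG running: ∅.
States satisfying EG EG running: ∅.

none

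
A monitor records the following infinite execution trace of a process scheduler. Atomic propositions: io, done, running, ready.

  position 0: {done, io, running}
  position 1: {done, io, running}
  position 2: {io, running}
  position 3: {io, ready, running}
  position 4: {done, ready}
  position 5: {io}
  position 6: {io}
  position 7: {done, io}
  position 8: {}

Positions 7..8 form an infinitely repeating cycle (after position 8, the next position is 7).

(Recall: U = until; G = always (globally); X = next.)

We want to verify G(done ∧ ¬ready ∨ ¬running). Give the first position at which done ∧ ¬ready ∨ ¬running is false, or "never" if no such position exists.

Check done ∧ ¬ready ∨ ¬running at each position in order: 0 ✓, 1 ✓.
At position 2 the labels are {io, running}, so done ∧ ¬ready ∨ ¬running is false there. This is the first violation.

2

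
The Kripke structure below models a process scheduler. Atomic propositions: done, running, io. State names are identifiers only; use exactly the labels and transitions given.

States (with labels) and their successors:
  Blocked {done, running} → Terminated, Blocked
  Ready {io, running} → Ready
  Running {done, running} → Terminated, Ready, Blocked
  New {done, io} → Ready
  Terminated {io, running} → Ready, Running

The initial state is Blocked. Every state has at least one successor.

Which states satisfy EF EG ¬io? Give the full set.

{Blocked, Running, Terminated}

States satisfying EG ¬io: {Blocked, Running}.
States satisfying EF EG ¬io: {Blocked, Running, Terminated}.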